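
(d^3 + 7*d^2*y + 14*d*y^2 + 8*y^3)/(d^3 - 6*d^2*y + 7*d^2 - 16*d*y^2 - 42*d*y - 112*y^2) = (-d^2 - 5*d*y - 4*y^2)/(-d^2 + 8*d*y - 7*d + 56*y)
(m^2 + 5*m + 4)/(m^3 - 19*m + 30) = (m^2 + 5*m + 4)/(m^3 - 19*m + 30)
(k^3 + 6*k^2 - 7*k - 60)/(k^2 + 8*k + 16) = (k^2 + 2*k - 15)/(k + 4)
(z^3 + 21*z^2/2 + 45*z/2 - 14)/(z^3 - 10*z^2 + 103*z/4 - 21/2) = 2*(z^2 + 11*z + 28)/(2*z^2 - 19*z + 42)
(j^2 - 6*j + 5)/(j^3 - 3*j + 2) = (j - 5)/(j^2 + j - 2)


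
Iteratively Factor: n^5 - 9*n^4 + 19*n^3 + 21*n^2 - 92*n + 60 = (n - 5)*(n^4 - 4*n^3 - n^2 + 16*n - 12) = (n - 5)*(n - 3)*(n^3 - n^2 - 4*n + 4) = (n - 5)*(n - 3)*(n - 1)*(n^2 - 4) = (n - 5)*(n - 3)*(n - 2)*(n - 1)*(n + 2)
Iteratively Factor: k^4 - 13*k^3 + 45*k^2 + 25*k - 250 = (k - 5)*(k^3 - 8*k^2 + 5*k + 50) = (k - 5)^2*(k^2 - 3*k - 10) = (k - 5)^2*(k + 2)*(k - 5)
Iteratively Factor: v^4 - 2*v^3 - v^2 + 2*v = (v - 2)*(v^3 - v) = (v - 2)*(v + 1)*(v^2 - v) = (v - 2)*(v - 1)*(v + 1)*(v)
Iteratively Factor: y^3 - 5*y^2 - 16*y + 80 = (y - 5)*(y^2 - 16) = (y - 5)*(y - 4)*(y + 4)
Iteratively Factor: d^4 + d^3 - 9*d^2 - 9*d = (d + 3)*(d^3 - 2*d^2 - 3*d) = (d + 1)*(d + 3)*(d^2 - 3*d) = (d - 3)*(d + 1)*(d + 3)*(d)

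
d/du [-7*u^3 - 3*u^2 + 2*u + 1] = -21*u^2 - 6*u + 2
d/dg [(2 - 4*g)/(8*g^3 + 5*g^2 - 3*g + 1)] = 2*(32*g^3 - 14*g^2 - 10*g + 1)/(64*g^6 + 80*g^5 - 23*g^4 - 14*g^3 + 19*g^2 - 6*g + 1)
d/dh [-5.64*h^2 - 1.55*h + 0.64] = -11.28*h - 1.55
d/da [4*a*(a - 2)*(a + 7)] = 12*a^2 + 40*a - 56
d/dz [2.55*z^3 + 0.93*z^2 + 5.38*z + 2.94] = 7.65*z^2 + 1.86*z + 5.38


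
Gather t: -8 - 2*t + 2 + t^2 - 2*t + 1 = t^2 - 4*t - 5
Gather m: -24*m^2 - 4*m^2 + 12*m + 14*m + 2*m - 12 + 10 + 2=-28*m^2 + 28*m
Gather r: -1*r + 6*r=5*r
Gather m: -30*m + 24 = 24 - 30*m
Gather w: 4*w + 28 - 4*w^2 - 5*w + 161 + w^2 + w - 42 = 147 - 3*w^2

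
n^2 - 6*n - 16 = (n - 8)*(n + 2)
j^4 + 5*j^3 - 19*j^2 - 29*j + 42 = (j - 3)*(j - 1)*(j + 2)*(j + 7)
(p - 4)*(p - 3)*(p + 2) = p^3 - 5*p^2 - 2*p + 24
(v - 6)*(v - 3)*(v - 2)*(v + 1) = v^4 - 10*v^3 + 25*v^2 - 36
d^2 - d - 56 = (d - 8)*(d + 7)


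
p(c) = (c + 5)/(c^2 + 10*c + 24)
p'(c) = (-2*c - 10)*(c + 5)/(c^2 + 10*c + 24)^2 + 1/(c^2 + 10*c + 24)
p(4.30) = 0.11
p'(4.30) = -0.01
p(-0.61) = 0.24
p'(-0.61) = -0.06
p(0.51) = 0.19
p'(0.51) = -0.04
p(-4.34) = -1.17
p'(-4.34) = -4.51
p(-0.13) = 0.21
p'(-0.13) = -0.05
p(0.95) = 0.17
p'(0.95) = -0.03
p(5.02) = 0.10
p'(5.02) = -0.01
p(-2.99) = 0.66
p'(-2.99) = -0.55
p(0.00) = 0.21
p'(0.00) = -0.05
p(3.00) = 0.13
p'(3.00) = -0.02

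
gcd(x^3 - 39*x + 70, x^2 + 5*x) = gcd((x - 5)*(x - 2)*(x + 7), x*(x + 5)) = 1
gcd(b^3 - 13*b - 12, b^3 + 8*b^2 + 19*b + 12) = b^2 + 4*b + 3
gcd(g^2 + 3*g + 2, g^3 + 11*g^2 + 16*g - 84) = 1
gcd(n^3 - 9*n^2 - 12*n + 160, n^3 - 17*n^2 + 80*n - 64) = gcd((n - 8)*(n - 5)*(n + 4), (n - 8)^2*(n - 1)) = n - 8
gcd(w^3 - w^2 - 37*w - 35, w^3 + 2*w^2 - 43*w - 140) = w^2 - 2*w - 35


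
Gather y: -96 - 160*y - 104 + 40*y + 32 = -120*y - 168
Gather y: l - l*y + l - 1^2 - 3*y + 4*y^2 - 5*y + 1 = 2*l + 4*y^2 + y*(-l - 8)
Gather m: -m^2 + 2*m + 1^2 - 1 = -m^2 + 2*m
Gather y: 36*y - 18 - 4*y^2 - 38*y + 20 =-4*y^2 - 2*y + 2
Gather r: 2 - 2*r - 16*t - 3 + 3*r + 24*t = r + 8*t - 1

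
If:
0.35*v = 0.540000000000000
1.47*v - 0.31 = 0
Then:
No Solution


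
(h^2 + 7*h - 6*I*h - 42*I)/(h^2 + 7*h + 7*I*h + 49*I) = (h - 6*I)/(h + 7*I)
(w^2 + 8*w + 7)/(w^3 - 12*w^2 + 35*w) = (w^2 + 8*w + 7)/(w*(w^2 - 12*w + 35))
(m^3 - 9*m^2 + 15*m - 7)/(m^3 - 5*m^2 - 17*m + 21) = (m - 1)/(m + 3)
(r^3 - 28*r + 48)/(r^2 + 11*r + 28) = (r^3 - 28*r + 48)/(r^2 + 11*r + 28)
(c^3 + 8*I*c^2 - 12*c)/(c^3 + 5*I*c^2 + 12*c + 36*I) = c/(c - 3*I)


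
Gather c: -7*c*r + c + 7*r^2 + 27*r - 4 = c*(1 - 7*r) + 7*r^2 + 27*r - 4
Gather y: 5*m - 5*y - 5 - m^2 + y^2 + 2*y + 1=-m^2 + 5*m + y^2 - 3*y - 4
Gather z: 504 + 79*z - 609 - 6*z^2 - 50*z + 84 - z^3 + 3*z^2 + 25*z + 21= -z^3 - 3*z^2 + 54*z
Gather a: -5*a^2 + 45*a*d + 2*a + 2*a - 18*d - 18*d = -5*a^2 + a*(45*d + 4) - 36*d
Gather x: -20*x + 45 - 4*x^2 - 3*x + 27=-4*x^2 - 23*x + 72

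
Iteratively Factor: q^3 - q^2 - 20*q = (q)*(q^2 - q - 20) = q*(q + 4)*(q - 5)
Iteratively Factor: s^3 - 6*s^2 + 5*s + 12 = (s - 3)*(s^2 - 3*s - 4) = (s - 4)*(s - 3)*(s + 1)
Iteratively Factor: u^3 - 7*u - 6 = (u + 1)*(u^2 - u - 6) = (u - 3)*(u + 1)*(u + 2)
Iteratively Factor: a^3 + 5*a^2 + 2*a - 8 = (a - 1)*(a^2 + 6*a + 8) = (a - 1)*(a + 4)*(a + 2)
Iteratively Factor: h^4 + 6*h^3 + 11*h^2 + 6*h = (h + 2)*(h^3 + 4*h^2 + 3*h) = (h + 1)*(h + 2)*(h^2 + 3*h) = h*(h + 1)*(h + 2)*(h + 3)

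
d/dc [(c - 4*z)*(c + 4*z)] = 2*c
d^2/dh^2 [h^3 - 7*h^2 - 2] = 6*h - 14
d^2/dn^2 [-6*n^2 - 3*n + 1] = -12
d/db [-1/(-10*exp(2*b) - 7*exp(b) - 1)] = (-20*exp(b) - 7)*exp(b)/(10*exp(2*b) + 7*exp(b) + 1)^2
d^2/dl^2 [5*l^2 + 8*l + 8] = 10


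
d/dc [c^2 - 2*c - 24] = 2*c - 2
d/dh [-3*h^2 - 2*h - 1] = -6*h - 2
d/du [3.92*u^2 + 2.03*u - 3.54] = 7.84*u + 2.03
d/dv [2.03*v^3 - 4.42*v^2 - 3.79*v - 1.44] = 6.09*v^2 - 8.84*v - 3.79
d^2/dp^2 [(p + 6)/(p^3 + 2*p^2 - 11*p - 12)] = 2*((p + 6)*(3*p^2 + 4*p - 11)^2 + (-3*p^2 - 4*p - (p + 6)*(3*p + 2) + 11)*(p^3 + 2*p^2 - 11*p - 12))/(p^3 + 2*p^2 - 11*p - 12)^3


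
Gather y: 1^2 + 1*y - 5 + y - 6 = 2*y - 10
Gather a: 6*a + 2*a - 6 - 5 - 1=8*a - 12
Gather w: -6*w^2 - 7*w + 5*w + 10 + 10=-6*w^2 - 2*w + 20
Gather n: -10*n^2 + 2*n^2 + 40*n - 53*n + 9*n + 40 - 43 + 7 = -8*n^2 - 4*n + 4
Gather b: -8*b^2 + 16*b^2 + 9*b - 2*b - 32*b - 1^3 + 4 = 8*b^2 - 25*b + 3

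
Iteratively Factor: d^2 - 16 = (d + 4)*(d - 4)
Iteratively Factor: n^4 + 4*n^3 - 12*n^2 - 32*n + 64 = (n - 2)*(n^3 + 6*n^2 - 32) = (n - 2)*(n + 4)*(n^2 + 2*n - 8) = (n - 2)*(n + 4)^2*(n - 2)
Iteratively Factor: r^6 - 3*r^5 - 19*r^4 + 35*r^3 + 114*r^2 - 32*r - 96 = (r - 4)*(r^5 + r^4 - 15*r^3 - 25*r^2 + 14*r + 24) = (r - 4)^2*(r^4 + 5*r^3 + 5*r^2 - 5*r - 6) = (r - 4)^2*(r + 2)*(r^3 + 3*r^2 - r - 3) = (r - 4)^2*(r - 1)*(r + 2)*(r^2 + 4*r + 3) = (r - 4)^2*(r - 1)*(r + 1)*(r + 2)*(r + 3)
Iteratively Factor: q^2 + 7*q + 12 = (q + 4)*(q + 3)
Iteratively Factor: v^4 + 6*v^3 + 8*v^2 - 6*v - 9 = (v - 1)*(v^3 + 7*v^2 + 15*v + 9) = (v - 1)*(v + 3)*(v^2 + 4*v + 3) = (v - 1)*(v + 3)^2*(v + 1)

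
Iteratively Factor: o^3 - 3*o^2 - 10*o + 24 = (o - 2)*(o^2 - o - 12) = (o - 4)*(o - 2)*(o + 3)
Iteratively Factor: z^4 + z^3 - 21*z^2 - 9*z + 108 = (z - 3)*(z^3 + 4*z^2 - 9*z - 36) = (z - 3)^2*(z^2 + 7*z + 12) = (z - 3)^2*(z + 3)*(z + 4)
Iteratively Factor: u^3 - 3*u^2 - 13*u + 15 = (u - 1)*(u^2 - 2*u - 15) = (u - 5)*(u - 1)*(u + 3)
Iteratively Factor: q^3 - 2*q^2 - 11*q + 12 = (q - 4)*(q^2 + 2*q - 3) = (q - 4)*(q - 1)*(q + 3)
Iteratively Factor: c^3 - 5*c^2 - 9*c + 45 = (c - 3)*(c^2 - 2*c - 15) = (c - 3)*(c + 3)*(c - 5)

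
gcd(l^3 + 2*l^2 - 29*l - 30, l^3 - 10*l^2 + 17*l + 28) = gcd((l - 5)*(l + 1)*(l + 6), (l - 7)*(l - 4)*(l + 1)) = l + 1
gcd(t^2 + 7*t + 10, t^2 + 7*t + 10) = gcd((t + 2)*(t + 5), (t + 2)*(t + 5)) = t^2 + 7*t + 10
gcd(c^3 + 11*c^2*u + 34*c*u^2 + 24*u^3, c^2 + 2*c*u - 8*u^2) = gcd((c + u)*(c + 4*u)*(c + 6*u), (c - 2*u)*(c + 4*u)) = c + 4*u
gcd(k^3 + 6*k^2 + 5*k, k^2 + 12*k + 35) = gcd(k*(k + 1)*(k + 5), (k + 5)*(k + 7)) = k + 5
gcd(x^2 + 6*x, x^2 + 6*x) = x^2 + 6*x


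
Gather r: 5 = 5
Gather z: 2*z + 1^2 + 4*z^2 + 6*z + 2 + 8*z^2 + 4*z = 12*z^2 + 12*z + 3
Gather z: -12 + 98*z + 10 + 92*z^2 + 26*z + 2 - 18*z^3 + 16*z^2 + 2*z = -18*z^3 + 108*z^2 + 126*z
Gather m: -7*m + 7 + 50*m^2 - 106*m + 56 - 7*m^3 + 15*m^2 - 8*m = -7*m^3 + 65*m^2 - 121*m + 63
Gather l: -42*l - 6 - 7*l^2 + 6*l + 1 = -7*l^2 - 36*l - 5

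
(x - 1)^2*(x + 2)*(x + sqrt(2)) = x^4 + sqrt(2)*x^3 - 3*x^2 - 3*sqrt(2)*x + 2*x + 2*sqrt(2)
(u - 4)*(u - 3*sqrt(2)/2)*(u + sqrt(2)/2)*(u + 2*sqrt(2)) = u^4 - 4*u^3 + sqrt(2)*u^3 - 4*sqrt(2)*u^2 - 11*u^2/2 - 3*sqrt(2)*u + 22*u + 12*sqrt(2)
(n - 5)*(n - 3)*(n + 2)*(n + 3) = n^4 - 3*n^3 - 19*n^2 + 27*n + 90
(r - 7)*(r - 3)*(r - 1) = r^3 - 11*r^2 + 31*r - 21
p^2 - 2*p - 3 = (p - 3)*(p + 1)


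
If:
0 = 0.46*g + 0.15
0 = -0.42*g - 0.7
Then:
No Solution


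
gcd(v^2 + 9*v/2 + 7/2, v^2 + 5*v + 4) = v + 1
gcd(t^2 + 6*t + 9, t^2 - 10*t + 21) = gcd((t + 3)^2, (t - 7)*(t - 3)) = 1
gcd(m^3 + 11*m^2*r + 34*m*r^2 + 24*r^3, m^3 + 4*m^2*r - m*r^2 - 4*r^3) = m^2 + 5*m*r + 4*r^2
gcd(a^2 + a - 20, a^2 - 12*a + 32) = a - 4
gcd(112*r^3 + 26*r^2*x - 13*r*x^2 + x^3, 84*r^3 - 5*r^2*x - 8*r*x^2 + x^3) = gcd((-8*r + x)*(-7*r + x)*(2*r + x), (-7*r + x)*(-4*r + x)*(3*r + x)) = -7*r + x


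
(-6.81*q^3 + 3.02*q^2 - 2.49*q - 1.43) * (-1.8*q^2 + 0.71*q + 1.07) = 12.258*q^5 - 10.2711*q^4 - 0.6605*q^3 + 4.0375*q^2 - 3.6796*q - 1.5301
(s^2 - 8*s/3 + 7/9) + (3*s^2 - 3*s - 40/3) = 4*s^2 - 17*s/3 - 113/9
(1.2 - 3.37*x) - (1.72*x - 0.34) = 1.54 - 5.09*x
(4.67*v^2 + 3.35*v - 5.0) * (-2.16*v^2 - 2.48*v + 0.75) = -10.0872*v^4 - 18.8176*v^3 + 5.9945*v^2 + 14.9125*v - 3.75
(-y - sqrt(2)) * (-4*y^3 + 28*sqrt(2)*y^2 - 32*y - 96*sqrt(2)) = 4*y^4 - 24*sqrt(2)*y^3 - 24*y^2 + 128*sqrt(2)*y + 192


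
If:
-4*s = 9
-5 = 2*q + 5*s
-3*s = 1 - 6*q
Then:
No Solution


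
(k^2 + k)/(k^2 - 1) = k/(k - 1)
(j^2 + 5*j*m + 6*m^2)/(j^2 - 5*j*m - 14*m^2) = (j + 3*m)/(j - 7*m)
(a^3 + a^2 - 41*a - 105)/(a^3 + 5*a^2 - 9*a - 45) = (a - 7)/(a - 3)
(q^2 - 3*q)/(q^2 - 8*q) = (q - 3)/(q - 8)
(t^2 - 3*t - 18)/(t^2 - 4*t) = (t^2 - 3*t - 18)/(t*(t - 4))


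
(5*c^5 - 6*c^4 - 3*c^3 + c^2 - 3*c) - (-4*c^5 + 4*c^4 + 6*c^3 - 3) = 9*c^5 - 10*c^4 - 9*c^3 + c^2 - 3*c + 3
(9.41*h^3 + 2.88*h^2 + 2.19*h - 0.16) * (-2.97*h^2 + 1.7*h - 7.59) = -27.9477*h^5 + 7.4434*h^4 - 73.0302*h^3 - 17.661*h^2 - 16.8941*h + 1.2144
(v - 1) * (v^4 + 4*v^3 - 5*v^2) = v^5 + 3*v^4 - 9*v^3 + 5*v^2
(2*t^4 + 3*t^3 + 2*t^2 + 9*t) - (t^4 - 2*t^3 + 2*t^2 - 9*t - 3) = t^4 + 5*t^3 + 18*t + 3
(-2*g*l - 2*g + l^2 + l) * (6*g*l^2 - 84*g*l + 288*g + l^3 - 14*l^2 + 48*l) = -12*g^2*l^3 + 156*g^2*l^2 - 408*g^2*l - 576*g^2 + 4*g*l^4 - 52*g*l^3 + 136*g*l^2 + 192*g*l + l^5 - 13*l^4 + 34*l^3 + 48*l^2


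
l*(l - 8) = l^2 - 8*l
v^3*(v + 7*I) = v^4 + 7*I*v^3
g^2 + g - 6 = (g - 2)*(g + 3)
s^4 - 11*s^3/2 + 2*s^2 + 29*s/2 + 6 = (s - 4)*(s - 3)*(s + 1/2)*(s + 1)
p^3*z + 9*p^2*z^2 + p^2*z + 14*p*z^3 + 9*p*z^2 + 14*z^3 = (p + 2*z)*(p + 7*z)*(p*z + z)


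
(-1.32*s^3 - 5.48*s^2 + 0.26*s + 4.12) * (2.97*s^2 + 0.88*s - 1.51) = -3.9204*s^5 - 17.4372*s^4 - 2.057*s^3 + 20.74*s^2 + 3.233*s - 6.2212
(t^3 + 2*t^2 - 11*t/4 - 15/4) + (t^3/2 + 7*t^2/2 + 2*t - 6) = 3*t^3/2 + 11*t^2/2 - 3*t/4 - 39/4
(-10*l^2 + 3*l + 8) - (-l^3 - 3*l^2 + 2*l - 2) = l^3 - 7*l^2 + l + 10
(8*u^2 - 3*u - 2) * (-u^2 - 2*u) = -8*u^4 - 13*u^3 + 8*u^2 + 4*u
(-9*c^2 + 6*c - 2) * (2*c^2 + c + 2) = -18*c^4 + 3*c^3 - 16*c^2 + 10*c - 4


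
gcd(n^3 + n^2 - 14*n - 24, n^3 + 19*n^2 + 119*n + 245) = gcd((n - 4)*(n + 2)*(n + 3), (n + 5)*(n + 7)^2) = 1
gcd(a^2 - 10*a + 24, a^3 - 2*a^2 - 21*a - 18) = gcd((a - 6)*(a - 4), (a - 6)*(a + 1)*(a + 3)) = a - 6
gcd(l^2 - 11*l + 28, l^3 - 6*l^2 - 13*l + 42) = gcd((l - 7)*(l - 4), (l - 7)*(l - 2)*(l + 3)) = l - 7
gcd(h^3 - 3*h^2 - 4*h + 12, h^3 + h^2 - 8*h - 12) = h^2 - h - 6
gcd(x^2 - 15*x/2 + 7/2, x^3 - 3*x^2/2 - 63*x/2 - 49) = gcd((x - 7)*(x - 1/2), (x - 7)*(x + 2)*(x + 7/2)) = x - 7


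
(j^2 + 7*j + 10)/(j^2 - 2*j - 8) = (j + 5)/(j - 4)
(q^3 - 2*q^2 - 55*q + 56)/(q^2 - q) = q - 1 - 56/q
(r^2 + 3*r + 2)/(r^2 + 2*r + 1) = (r + 2)/(r + 1)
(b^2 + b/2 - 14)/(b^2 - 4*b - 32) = (b - 7/2)/(b - 8)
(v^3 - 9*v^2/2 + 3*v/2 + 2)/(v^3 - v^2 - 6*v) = (-2*v^3 + 9*v^2 - 3*v - 4)/(2*v*(-v^2 + v + 6))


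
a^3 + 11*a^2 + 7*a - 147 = (a - 3)*(a + 7)^2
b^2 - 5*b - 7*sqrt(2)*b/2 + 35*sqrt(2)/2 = (b - 5)*(b - 7*sqrt(2)/2)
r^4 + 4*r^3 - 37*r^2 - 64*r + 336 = (r - 4)*(r - 3)*(r + 4)*(r + 7)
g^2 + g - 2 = (g - 1)*(g + 2)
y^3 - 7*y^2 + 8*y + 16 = (y - 4)^2*(y + 1)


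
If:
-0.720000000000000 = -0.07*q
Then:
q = 10.29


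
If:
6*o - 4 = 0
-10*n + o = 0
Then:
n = 1/15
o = 2/3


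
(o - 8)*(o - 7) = o^2 - 15*o + 56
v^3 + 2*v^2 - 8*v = v*(v - 2)*(v + 4)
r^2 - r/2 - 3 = (r - 2)*(r + 3/2)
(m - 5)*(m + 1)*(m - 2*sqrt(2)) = m^3 - 4*m^2 - 2*sqrt(2)*m^2 - 5*m + 8*sqrt(2)*m + 10*sqrt(2)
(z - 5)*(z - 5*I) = z^2 - 5*z - 5*I*z + 25*I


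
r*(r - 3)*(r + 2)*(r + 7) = r^4 + 6*r^3 - 13*r^2 - 42*r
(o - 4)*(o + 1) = o^2 - 3*o - 4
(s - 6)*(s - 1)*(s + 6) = s^3 - s^2 - 36*s + 36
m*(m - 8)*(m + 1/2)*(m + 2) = m^4 - 11*m^3/2 - 19*m^2 - 8*m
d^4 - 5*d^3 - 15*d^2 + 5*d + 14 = (d - 7)*(d - 1)*(d + 1)*(d + 2)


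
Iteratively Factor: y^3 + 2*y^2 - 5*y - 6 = (y + 1)*(y^2 + y - 6) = (y + 1)*(y + 3)*(y - 2)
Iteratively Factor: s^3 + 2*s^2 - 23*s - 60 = (s + 4)*(s^2 - 2*s - 15) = (s - 5)*(s + 4)*(s + 3)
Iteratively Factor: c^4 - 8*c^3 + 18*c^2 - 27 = (c + 1)*(c^3 - 9*c^2 + 27*c - 27) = (c - 3)*(c + 1)*(c^2 - 6*c + 9) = (c - 3)^2*(c + 1)*(c - 3)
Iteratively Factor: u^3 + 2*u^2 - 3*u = (u + 3)*(u^2 - u) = (u - 1)*(u + 3)*(u)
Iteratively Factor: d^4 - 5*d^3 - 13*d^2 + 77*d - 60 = (d - 3)*(d^3 - 2*d^2 - 19*d + 20) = (d - 3)*(d - 1)*(d^2 - d - 20) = (d - 3)*(d - 1)*(d + 4)*(d - 5)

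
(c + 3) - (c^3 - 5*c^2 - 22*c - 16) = -c^3 + 5*c^2 + 23*c + 19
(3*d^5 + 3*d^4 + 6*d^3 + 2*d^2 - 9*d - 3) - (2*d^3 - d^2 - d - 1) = 3*d^5 + 3*d^4 + 4*d^3 + 3*d^2 - 8*d - 2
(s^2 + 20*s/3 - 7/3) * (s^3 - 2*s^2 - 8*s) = s^5 + 14*s^4/3 - 71*s^3/3 - 146*s^2/3 + 56*s/3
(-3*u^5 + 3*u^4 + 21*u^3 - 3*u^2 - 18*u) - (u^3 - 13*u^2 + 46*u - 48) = -3*u^5 + 3*u^4 + 20*u^3 + 10*u^2 - 64*u + 48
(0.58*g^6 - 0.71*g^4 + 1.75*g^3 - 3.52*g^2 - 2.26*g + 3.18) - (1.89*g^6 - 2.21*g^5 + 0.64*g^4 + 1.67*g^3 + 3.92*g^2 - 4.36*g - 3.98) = -1.31*g^6 + 2.21*g^5 - 1.35*g^4 + 0.0800000000000001*g^3 - 7.44*g^2 + 2.1*g + 7.16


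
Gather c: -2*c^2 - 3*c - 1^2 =-2*c^2 - 3*c - 1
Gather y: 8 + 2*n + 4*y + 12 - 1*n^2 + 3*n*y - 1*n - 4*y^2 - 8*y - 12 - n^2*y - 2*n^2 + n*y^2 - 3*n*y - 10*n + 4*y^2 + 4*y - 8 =-n^2*y - 3*n^2 + n*y^2 - 9*n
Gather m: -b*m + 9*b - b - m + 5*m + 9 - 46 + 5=8*b + m*(4 - b) - 32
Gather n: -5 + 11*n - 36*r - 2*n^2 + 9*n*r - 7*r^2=-2*n^2 + n*(9*r + 11) - 7*r^2 - 36*r - 5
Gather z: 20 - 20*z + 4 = 24 - 20*z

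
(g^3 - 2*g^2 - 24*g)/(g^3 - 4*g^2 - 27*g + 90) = g*(g + 4)/(g^2 + 2*g - 15)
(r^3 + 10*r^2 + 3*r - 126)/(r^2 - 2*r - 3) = (r^2 + 13*r + 42)/(r + 1)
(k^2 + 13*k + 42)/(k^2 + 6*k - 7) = (k + 6)/(k - 1)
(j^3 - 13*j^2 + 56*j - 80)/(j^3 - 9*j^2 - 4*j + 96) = (j^2 - 9*j + 20)/(j^2 - 5*j - 24)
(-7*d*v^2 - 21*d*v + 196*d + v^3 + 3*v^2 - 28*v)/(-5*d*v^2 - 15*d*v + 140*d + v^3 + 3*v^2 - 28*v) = (-7*d + v)/(-5*d + v)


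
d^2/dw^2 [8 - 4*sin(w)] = 4*sin(w)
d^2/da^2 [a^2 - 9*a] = 2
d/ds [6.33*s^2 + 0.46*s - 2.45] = 12.66*s + 0.46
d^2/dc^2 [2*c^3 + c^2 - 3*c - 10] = 12*c + 2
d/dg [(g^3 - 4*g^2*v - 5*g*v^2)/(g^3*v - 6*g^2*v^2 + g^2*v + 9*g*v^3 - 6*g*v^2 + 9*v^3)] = (2*g^3*v - g^3 - 22*g^2*v^2 + 9*g^2*v - 29*g*v^2 - 15*v^3)/(v*(-g^5 + 9*g^4*v - 2*g^4 - 27*g^3*v^2 + 18*g^3*v - g^3 + 27*g^2*v^3 - 54*g^2*v^2 + 9*g^2*v + 54*g*v^3 - 27*g*v^2 + 27*v^3))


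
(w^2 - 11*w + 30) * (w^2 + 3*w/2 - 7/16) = w^4 - 19*w^3/2 + 209*w^2/16 + 797*w/16 - 105/8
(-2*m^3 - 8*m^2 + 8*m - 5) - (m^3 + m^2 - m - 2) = -3*m^3 - 9*m^2 + 9*m - 3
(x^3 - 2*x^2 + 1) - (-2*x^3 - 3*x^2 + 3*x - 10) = 3*x^3 + x^2 - 3*x + 11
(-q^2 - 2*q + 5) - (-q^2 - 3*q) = q + 5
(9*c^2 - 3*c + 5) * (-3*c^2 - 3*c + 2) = -27*c^4 - 18*c^3 + 12*c^2 - 21*c + 10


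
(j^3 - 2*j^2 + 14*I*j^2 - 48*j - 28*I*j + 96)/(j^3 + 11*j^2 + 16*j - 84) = (j^2 + 14*I*j - 48)/(j^2 + 13*j + 42)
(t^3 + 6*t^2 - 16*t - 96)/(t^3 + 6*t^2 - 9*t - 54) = (t^2 - 16)/(t^2 - 9)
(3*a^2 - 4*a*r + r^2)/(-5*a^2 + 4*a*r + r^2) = (-3*a + r)/(5*a + r)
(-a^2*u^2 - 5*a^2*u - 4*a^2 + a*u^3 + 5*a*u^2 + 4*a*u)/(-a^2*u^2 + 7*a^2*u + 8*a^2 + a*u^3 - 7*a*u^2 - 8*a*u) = (u + 4)/(u - 8)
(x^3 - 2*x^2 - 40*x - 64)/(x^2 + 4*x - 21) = (x^3 - 2*x^2 - 40*x - 64)/(x^2 + 4*x - 21)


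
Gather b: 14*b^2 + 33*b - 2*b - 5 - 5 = 14*b^2 + 31*b - 10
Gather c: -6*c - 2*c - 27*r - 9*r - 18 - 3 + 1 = -8*c - 36*r - 20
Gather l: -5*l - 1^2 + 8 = 7 - 5*l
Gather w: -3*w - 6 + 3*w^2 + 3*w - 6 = 3*w^2 - 12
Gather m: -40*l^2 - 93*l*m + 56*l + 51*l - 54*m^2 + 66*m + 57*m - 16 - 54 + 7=-40*l^2 + 107*l - 54*m^2 + m*(123 - 93*l) - 63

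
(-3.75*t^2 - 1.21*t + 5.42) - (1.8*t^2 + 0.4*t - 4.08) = -5.55*t^2 - 1.61*t + 9.5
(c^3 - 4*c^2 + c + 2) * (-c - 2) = -c^4 + 2*c^3 + 7*c^2 - 4*c - 4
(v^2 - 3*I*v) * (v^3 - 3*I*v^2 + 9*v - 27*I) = v^5 - 6*I*v^4 - 54*I*v^2 - 81*v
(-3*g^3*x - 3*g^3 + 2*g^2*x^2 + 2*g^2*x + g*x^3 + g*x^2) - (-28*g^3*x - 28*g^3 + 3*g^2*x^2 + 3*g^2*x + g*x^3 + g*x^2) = 25*g^3*x + 25*g^3 - g^2*x^2 - g^2*x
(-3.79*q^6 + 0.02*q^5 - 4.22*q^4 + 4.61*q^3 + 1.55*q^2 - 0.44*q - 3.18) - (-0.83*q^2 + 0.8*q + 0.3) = -3.79*q^6 + 0.02*q^5 - 4.22*q^4 + 4.61*q^3 + 2.38*q^2 - 1.24*q - 3.48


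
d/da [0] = 0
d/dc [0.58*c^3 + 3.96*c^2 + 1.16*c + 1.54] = 1.74*c^2 + 7.92*c + 1.16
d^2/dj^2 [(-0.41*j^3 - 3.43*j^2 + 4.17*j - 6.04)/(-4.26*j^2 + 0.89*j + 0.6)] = (7.105427357601e-15*j^5 + 1.13686837721616e-13*j^4 - 122.596538*j^3 + 711.585144*j^2 - 200.465856*j + 47.368208)/(77.308776*j^6 - 48.454092*j^5 - 22.542642*j^4 + 12.944071*j^3 + 3.17502*j^2 - 0.9612*j - 0.216)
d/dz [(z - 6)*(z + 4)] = 2*z - 2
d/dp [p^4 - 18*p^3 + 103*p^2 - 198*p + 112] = 4*p^3 - 54*p^2 + 206*p - 198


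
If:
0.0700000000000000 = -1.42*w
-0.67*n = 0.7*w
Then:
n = 0.05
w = -0.05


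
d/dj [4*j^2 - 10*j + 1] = 8*j - 10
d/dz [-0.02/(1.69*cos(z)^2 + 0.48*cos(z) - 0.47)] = -(0.0676*cos(z) + 0.0096)*sin(z)/(1.69*cos(z)^2 + 0.48*cos(z) - 0.47)^2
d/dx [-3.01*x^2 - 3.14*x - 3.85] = -6.02*x - 3.14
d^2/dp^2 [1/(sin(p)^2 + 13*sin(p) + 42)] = (-4*sin(p)^4 - 39*sin(p)^3 + 5*sin(p)^2 + 624*sin(p) + 254)/(sin(p)^2 + 13*sin(p) + 42)^3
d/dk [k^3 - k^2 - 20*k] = 3*k^2 - 2*k - 20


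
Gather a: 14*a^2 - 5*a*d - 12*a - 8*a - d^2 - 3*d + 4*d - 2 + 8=14*a^2 + a*(-5*d - 20) - d^2 + d + 6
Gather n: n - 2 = n - 2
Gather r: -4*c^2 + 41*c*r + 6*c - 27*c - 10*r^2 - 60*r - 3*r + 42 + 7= -4*c^2 - 21*c - 10*r^2 + r*(41*c - 63) + 49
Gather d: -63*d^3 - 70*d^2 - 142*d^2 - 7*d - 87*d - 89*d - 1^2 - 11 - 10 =-63*d^3 - 212*d^2 - 183*d - 22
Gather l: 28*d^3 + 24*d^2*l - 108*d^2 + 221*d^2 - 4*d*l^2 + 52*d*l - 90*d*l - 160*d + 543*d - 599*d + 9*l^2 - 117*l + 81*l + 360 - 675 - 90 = 28*d^3 + 113*d^2 - 216*d + l^2*(9 - 4*d) + l*(24*d^2 - 38*d - 36) - 405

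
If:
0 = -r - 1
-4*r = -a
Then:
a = -4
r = -1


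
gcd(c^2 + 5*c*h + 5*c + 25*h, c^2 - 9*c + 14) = 1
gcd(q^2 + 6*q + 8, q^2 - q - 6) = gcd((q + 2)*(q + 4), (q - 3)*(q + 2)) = q + 2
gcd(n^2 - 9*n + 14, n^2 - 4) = n - 2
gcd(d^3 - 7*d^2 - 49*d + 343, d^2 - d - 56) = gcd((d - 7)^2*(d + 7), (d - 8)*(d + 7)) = d + 7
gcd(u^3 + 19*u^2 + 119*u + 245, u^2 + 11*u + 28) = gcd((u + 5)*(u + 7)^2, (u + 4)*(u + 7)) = u + 7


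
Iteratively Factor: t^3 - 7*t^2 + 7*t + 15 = (t + 1)*(t^2 - 8*t + 15) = (t - 5)*(t + 1)*(t - 3)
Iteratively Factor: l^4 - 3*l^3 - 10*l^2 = (l)*(l^3 - 3*l^2 - 10*l) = l^2*(l^2 - 3*l - 10) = l^2*(l - 5)*(l + 2)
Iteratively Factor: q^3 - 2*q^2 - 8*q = (q)*(q^2 - 2*q - 8) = q*(q - 4)*(q + 2)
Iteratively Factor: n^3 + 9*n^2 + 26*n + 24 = (n + 4)*(n^2 + 5*n + 6) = (n + 3)*(n + 4)*(n + 2)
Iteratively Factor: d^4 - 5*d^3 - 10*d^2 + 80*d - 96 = (d - 3)*(d^3 - 2*d^2 - 16*d + 32) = (d - 3)*(d + 4)*(d^2 - 6*d + 8) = (d - 4)*(d - 3)*(d + 4)*(d - 2)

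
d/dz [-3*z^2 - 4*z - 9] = -6*z - 4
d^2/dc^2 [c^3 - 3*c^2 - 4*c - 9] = 6*c - 6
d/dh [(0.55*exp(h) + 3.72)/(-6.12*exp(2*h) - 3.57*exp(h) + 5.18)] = (3.366*exp(2*h) + 45.5328*exp(h) + 16.1294)*exp(h)/(37.4544*exp(4*h) + 43.6968*exp(3*h) - 50.6583*exp(2*h) - 36.9852*exp(h) + 26.8324)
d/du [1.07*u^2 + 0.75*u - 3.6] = 2.14*u + 0.75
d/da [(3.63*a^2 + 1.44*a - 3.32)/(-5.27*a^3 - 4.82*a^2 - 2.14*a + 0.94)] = (19.1301*a^4 + 15.1776*a^3 - 53.3166*a^2 - 25.1804*a - 5.7512)/(27.7729*a^6 + 50.8028*a^5 + 45.788*a^4 + 10.722*a^3 - 4.482*a^2 - 4.0232*a + 0.8836)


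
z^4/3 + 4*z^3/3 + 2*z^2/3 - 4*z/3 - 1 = (z/3 + 1)*(z - 1)*(z + 1)^2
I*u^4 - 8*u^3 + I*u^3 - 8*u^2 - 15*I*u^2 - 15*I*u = u*(u + 3*I)*(u + 5*I)*(I*u + I)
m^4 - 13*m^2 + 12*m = m*(m - 3)*(m - 1)*(m + 4)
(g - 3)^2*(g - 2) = g^3 - 8*g^2 + 21*g - 18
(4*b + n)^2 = 16*b^2 + 8*b*n + n^2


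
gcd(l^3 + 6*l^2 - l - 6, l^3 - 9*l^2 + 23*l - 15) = l - 1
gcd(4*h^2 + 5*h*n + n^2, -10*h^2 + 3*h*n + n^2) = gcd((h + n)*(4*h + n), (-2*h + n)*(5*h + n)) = 1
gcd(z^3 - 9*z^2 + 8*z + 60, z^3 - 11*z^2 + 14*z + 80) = z^2 - 3*z - 10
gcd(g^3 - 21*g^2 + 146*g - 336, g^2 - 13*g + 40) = g - 8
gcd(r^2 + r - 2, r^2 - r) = r - 1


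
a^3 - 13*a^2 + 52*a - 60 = (a - 6)*(a - 5)*(a - 2)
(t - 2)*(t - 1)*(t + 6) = t^3 + 3*t^2 - 16*t + 12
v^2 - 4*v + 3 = (v - 3)*(v - 1)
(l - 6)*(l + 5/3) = l^2 - 13*l/3 - 10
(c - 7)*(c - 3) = c^2 - 10*c + 21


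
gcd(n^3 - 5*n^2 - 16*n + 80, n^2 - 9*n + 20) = n^2 - 9*n + 20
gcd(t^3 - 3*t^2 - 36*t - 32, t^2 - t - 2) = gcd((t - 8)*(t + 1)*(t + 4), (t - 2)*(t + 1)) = t + 1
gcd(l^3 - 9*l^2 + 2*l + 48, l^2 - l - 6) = l^2 - l - 6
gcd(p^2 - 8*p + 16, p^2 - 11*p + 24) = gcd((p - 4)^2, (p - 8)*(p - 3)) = 1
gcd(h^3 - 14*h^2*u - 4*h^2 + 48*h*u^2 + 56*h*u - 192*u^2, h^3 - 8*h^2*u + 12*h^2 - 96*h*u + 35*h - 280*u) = -h + 8*u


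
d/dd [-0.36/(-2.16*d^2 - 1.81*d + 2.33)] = (-1.5552*d - 0.6516)/(2.16*d^2 + 1.81*d - 2.33)^2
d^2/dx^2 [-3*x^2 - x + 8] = -6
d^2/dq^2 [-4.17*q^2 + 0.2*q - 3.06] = -8.34000000000000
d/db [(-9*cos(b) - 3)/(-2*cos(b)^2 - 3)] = 3*(6*cos(b)^2 + 4*cos(b) - 9)*sin(b)/(2*sin(b)^2 - 5)^2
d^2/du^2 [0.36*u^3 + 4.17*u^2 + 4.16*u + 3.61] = 2.16*u + 8.34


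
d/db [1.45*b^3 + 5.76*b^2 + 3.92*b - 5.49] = 4.35*b^2 + 11.52*b + 3.92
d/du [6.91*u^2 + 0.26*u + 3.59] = 13.82*u + 0.26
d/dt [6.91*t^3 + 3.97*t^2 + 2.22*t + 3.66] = 20.73*t^2 + 7.94*t + 2.22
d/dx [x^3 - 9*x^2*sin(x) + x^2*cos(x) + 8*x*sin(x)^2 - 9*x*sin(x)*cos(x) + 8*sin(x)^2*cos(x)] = -x^2*sin(x) - 9*x^2*cos(x) + 3*x^2 - 18*x*sin(x) + 8*x*sin(2*x) + 2*x*cos(x) - 9*x*cos(2*x) - 2*sin(x) - 9*sin(2*x)/2 + 6*sin(3*x) - 4*cos(2*x) + 4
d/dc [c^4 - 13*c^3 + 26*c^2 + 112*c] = 4*c^3 - 39*c^2 + 52*c + 112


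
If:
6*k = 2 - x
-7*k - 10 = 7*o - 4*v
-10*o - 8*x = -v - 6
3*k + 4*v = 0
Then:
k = -120/1723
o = -2290/1723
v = 90/1723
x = 4166/1723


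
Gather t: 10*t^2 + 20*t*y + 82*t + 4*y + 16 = 10*t^2 + t*(20*y + 82) + 4*y + 16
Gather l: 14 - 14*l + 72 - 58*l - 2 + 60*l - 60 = 24 - 12*l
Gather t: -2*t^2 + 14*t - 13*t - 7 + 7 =-2*t^2 + t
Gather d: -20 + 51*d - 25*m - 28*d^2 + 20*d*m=-28*d^2 + d*(20*m + 51) - 25*m - 20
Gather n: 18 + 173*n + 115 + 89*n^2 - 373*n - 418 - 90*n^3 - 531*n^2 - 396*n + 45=-90*n^3 - 442*n^2 - 596*n - 240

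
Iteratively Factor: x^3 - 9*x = (x)*(x^2 - 9) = x*(x - 3)*(x + 3)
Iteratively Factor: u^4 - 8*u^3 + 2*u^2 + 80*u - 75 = (u - 5)*(u^3 - 3*u^2 - 13*u + 15) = (u - 5)^2*(u^2 + 2*u - 3) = (u - 5)^2*(u - 1)*(u + 3)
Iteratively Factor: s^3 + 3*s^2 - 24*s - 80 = (s - 5)*(s^2 + 8*s + 16) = (s - 5)*(s + 4)*(s + 4)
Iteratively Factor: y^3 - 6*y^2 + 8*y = (y - 4)*(y^2 - 2*y) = y*(y - 4)*(y - 2)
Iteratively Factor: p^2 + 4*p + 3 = (p + 1)*(p + 3)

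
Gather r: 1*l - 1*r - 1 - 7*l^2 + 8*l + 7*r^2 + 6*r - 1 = -7*l^2 + 9*l + 7*r^2 + 5*r - 2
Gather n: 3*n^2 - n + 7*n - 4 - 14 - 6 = 3*n^2 + 6*n - 24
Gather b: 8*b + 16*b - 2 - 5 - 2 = 24*b - 9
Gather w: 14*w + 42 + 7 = 14*w + 49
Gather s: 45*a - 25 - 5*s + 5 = 45*a - 5*s - 20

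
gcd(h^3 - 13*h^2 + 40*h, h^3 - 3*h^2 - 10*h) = h^2 - 5*h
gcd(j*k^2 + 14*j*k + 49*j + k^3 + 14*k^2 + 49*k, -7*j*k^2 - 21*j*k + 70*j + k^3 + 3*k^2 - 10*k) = 1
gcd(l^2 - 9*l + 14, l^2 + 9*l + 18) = 1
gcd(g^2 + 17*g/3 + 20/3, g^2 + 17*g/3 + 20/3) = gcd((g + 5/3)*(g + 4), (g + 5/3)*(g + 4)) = g^2 + 17*g/3 + 20/3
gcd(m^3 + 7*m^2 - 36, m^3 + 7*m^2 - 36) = m^3 + 7*m^2 - 36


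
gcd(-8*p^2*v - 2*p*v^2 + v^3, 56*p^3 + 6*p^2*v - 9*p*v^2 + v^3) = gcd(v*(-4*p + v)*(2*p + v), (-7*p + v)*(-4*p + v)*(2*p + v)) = 8*p^2 + 2*p*v - v^2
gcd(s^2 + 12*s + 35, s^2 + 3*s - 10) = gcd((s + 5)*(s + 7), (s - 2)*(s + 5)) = s + 5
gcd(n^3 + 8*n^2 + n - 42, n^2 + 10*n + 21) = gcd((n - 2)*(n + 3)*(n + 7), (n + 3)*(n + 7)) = n^2 + 10*n + 21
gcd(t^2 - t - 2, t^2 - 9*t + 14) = t - 2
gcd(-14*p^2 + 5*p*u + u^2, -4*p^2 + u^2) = 2*p - u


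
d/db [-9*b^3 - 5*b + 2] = -27*b^2 - 5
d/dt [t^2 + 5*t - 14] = 2*t + 5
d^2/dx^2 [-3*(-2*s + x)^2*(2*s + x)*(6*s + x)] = 96*s^2 - 72*s*x - 36*x^2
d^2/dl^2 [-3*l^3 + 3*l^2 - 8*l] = 6 - 18*l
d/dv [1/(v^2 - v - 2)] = (1 - 2*v)/(-v^2 + v + 2)^2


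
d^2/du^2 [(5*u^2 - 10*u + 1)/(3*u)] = 2/(3*u^3)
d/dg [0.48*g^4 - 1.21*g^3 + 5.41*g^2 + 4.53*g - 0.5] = 1.92*g^3 - 3.63*g^2 + 10.82*g + 4.53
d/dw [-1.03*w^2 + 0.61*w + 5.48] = 0.61 - 2.06*w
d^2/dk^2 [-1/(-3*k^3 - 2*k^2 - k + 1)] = 2*(-(9*k + 2)*(3*k^3 + 2*k^2 + k - 1) + (9*k^2 + 4*k + 1)^2)/(3*k^3 + 2*k^2 + k - 1)^3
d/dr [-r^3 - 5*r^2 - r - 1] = -3*r^2 - 10*r - 1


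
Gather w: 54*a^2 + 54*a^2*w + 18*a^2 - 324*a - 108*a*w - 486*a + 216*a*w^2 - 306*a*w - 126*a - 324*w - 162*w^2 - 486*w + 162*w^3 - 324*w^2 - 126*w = 72*a^2 - 936*a + 162*w^3 + w^2*(216*a - 486) + w*(54*a^2 - 414*a - 936)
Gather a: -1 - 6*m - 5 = -6*m - 6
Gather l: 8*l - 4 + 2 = 8*l - 2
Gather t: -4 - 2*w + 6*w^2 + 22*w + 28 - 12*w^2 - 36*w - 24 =-6*w^2 - 16*w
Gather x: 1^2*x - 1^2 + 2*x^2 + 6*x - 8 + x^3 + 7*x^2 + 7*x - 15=x^3 + 9*x^2 + 14*x - 24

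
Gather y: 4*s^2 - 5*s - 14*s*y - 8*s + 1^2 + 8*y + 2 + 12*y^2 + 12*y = 4*s^2 - 13*s + 12*y^2 + y*(20 - 14*s) + 3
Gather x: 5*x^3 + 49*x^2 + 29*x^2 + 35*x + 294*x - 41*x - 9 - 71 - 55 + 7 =5*x^3 + 78*x^2 + 288*x - 128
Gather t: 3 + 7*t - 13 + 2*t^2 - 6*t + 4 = 2*t^2 + t - 6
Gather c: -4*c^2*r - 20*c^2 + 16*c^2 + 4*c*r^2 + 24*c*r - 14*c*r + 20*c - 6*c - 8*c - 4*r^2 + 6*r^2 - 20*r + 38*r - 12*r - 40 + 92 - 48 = c^2*(-4*r - 4) + c*(4*r^2 + 10*r + 6) + 2*r^2 + 6*r + 4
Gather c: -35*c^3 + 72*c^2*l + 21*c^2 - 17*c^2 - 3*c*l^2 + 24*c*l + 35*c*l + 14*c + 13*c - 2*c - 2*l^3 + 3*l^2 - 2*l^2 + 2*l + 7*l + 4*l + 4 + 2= -35*c^3 + c^2*(72*l + 4) + c*(-3*l^2 + 59*l + 25) - 2*l^3 + l^2 + 13*l + 6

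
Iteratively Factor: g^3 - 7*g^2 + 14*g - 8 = (g - 2)*(g^2 - 5*g + 4) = (g - 4)*(g - 2)*(g - 1)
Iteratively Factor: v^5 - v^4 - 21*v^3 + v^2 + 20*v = (v)*(v^4 - v^3 - 21*v^2 + v + 20) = v*(v + 1)*(v^3 - 2*v^2 - 19*v + 20) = v*(v - 1)*(v + 1)*(v^2 - v - 20) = v*(v - 5)*(v - 1)*(v + 1)*(v + 4)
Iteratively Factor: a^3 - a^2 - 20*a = (a)*(a^2 - a - 20) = a*(a - 5)*(a + 4)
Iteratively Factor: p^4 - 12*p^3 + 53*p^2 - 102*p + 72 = (p - 2)*(p^3 - 10*p^2 + 33*p - 36) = (p - 3)*(p - 2)*(p^2 - 7*p + 12) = (p - 3)^2*(p - 2)*(p - 4)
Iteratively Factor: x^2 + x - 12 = (x + 4)*(x - 3)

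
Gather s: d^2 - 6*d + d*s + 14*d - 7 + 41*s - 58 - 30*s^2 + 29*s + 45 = d^2 + 8*d - 30*s^2 + s*(d + 70) - 20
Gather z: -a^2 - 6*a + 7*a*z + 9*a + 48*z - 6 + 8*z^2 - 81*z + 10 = -a^2 + 3*a + 8*z^2 + z*(7*a - 33) + 4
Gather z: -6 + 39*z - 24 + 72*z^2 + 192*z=72*z^2 + 231*z - 30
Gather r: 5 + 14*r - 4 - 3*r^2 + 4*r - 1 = -3*r^2 + 18*r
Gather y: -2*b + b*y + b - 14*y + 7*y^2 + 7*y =-b + 7*y^2 + y*(b - 7)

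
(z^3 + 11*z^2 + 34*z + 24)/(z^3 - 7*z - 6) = (z^2 + 10*z + 24)/(z^2 - z - 6)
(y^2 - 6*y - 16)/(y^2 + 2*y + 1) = (y^2 - 6*y - 16)/(y^2 + 2*y + 1)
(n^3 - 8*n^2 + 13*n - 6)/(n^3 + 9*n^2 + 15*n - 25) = (n^2 - 7*n + 6)/(n^2 + 10*n + 25)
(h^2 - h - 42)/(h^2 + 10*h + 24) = (h - 7)/(h + 4)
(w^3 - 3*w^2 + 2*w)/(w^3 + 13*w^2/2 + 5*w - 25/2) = 2*w*(w - 2)/(2*w^2 + 15*w + 25)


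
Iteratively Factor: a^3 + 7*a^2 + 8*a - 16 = (a + 4)*(a^2 + 3*a - 4) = (a + 4)^2*(a - 1)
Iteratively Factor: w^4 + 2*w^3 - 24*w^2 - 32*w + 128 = (w - 2)*(w^3 + 4*w^2 - 16*w - 64) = (w - 4)*(w - 2)*(w^2 + 8*w + 16) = (w - 4)*(w - 2)*(w + 4)*(w + 4)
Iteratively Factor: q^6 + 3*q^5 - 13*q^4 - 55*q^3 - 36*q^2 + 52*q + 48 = (q + 2)*(q^5 + q^4 - 15*q^3 - 25*q^2 + 14*q + 24) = (q + 2)^2*(q^4 - q^3 - 13*q^2 + q + 12) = (q - 4)*(q + 2)^2*(q^3 + 3*q^2 - q - 3) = (q - 4)*(q + 2)^2*(q + 3)*(q^2 - 1) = (q - 4)*(q + 1)*(q + 2)^2*(q + 3)*(q - 1)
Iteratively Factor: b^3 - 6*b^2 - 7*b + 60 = (b - 4)*(b^2 - 2*b - 15) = (b - 5)*(b - 4)*(b + 3)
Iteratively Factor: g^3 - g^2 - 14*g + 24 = (g - 2)*(g^2 + g - 12) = (g - 3)*(g - 2)*(g + 4)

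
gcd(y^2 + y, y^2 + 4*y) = y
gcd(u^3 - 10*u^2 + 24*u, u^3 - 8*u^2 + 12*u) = u^2 - 6*u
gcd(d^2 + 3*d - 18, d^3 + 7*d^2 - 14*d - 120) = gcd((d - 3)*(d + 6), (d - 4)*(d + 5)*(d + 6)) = d + 6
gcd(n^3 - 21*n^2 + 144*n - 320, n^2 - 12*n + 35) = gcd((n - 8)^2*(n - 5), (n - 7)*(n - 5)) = n - 5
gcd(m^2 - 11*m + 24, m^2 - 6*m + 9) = m - 3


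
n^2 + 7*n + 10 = (n + 2)*(n + 5)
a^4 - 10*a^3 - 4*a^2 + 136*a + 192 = (a - 8)*(a - 6)*(a + 2)^2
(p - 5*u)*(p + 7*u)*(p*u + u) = p^3*u + 2*p^2*u^2 + p^2*u - 35*p*u^3 + 2*p*u^2 - 35*u^3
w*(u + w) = u*w + w^2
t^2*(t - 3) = t^3 - 3*t^2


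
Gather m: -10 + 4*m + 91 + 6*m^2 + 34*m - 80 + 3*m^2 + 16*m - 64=9*m^2 + 54*m - 63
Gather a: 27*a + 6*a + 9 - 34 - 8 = 33*a - 33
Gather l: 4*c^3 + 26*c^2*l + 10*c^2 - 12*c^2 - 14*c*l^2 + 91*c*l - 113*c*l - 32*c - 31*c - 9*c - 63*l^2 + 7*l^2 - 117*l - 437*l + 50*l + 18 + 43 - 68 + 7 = 4*c^3 - 2*c^2 - 72*c + l^2*(-14*c - 56) + l*(26*c^2 - 22*c - 504)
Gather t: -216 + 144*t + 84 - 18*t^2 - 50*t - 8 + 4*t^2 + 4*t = -14*t^2 + 98*t - 140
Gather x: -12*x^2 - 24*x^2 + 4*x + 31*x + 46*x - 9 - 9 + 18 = -36*x^2 + 81*x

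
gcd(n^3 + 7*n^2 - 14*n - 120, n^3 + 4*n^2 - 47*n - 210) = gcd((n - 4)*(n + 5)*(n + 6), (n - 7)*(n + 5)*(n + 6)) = n^2 + 11*n + 30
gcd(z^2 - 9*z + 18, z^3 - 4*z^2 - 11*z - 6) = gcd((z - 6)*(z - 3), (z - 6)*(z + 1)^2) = z - 6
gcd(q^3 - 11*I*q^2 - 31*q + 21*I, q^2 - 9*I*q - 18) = q - 3*I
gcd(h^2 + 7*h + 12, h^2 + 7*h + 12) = h^2 + 7*h + 12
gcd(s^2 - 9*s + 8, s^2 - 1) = s - 1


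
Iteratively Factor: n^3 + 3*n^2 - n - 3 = (n - 1)*(n^2 + 4*n + 3) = (n - 1)*(n + 1)*(n + 3)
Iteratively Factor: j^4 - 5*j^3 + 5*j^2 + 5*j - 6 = (j - 2)*(j^3 - 3*j^2 - j + 3) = (j - 2)*(j + 1)*(j^2 - 4*j + 3) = (j - 2)*(j - 1)*(j + 1)*(j - 3)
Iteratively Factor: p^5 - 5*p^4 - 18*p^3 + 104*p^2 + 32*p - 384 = (p - 4)*(p^4 - p^3 - 22*p^2 + 16*p + 96) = (p - 4)*(p - 3)*(p^3 + 2*p^2 - 16*p - 32) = (p - 4)^2*(p - 3)*(p^2 + 6*p + 8) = (p - 4)^2*(p - 3)*(p + 4)*(p + 2)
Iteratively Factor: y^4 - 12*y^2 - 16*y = (y)*(y^3 - 12*y - 16) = y*(y + 2)*(y^2 - 2*y - 8) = y*(y - 4)*(y + 2)*(y + 2)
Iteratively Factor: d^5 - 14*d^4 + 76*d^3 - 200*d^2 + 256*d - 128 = (d - 4)*(d^4 - 10*d^3 + 36*d^2 - 56*d + 32) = (d - 4)*(d - 2)*(d^3 - 8*d^2 + 20*d - 16) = (d - 4)^2*(d - 2)*(d^2 - 4*d + 4) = (d - 4)^2*(d - 2)^2*(d - 2)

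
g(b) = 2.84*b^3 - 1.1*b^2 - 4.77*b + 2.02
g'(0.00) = -4.77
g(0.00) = 2.02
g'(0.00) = -4.77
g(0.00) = 2.02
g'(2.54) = 44.61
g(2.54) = 29.35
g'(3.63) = 99.51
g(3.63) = 106.05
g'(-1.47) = 16.87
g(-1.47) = -2.37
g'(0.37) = -4.42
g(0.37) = 0.25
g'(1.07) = 2.63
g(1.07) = -0.86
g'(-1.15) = 9.03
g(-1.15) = 1.73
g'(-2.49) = 53.53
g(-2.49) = -36.77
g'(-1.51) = 17.98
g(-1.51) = -3.06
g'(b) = 8.52*b^2 - 2.2*b - 4.77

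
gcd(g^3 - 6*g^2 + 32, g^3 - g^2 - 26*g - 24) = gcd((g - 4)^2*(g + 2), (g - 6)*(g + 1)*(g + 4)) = 1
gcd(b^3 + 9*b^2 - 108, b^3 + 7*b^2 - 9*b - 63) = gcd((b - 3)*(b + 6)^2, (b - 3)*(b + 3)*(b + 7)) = b - 3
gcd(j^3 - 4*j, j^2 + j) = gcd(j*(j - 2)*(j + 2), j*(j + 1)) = j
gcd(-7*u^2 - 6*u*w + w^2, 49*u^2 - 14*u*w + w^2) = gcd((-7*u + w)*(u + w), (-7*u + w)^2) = 7*u - w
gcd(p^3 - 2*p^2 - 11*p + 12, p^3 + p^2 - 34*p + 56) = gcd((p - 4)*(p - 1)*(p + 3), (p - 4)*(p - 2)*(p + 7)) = p - 4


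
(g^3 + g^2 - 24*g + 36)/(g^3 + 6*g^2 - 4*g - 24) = (g - 3)/(g + 2)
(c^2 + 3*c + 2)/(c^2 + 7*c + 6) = (c + 2)/(c + 6)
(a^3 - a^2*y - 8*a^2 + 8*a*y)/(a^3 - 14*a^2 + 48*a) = (a - y)/(a - 6)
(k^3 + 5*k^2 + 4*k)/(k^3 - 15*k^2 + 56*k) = (k^2 + 5*k + 4)/(k^2 - 15*k + 56)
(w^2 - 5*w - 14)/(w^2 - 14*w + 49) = (w + 2)/(w - 7)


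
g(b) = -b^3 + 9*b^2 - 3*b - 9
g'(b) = -3*b^2 + 18*b - 3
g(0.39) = -8.86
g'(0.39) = 3.56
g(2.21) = 17.53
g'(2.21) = 22.13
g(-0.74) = -1.45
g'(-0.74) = -17.96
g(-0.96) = 3.06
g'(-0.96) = -23.04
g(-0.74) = -1.45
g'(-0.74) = -17.96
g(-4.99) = 354.32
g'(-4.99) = -167.52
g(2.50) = 24.12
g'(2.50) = 23.25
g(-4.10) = 223.51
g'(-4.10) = -127.23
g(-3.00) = 108.00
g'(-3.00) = -84.00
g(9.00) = -36.00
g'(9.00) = -84.00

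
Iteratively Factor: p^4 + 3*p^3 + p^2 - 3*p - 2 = (p + 1)*(p^3 + 2*p^2 - p - 2) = (p + 1)*(p + 2)*(p^2 - 1) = (p - 1)*(p + 1)*(p + 2)*(p + 1)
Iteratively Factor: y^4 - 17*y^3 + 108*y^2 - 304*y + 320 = (y - 4)*(y^3 - 13*y^2 + 56*y - 80) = (y - 4)^2*(y^2 - 9*y + 20) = (y - 4)^3*(y - 5)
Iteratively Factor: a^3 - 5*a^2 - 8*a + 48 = (a - 4)*(a^2 - a - 12) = (a - 4)*(a + 3)*(a - 4)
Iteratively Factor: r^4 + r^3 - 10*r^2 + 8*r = (r - 2)*(r^3 + 3*r^2 - 4*r) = r*(r - 2)*(r^2 + 3*r - 4) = r*(r - 2)*(r - 1)*(r + 4)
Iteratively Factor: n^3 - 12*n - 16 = (n + 2)*(n^2 - 2*n - 8) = (n + 2)^2*(n - 4)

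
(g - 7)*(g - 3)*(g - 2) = g^3 - 12*g^2 + 41*g - 42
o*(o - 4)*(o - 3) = o^3 - 7*o^2 + 12*o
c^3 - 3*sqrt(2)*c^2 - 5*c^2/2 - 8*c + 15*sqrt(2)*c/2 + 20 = (c - 5/2)*(c - 4*sqrt(2))*(c + sqrt(2))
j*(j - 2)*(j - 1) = j^3 - 3*j^2 + 2*j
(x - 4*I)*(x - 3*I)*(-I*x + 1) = -I*x^3 - 6*x^2 + 5*I*x - 12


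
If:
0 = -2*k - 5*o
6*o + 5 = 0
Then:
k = 25/12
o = -5/6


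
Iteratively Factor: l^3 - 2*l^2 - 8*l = (l)*(l^2 - 2*l - 8) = l*(l - 4)*(l + 2)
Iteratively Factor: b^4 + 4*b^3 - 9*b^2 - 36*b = (b)*(b^3 + 4*b^2 - 9*b - 36) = b*(b - 3)*(b^2 + 7*b + 12) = b*(b - 3)*(b + 4)*(b + 3)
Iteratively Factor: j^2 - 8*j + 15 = (j - 3)*(j - 5)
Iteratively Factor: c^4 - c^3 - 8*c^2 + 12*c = (c + 3)*(c^3 - 4*c^2 + 4*c) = (c - 2)*(c + 3)*(c^2 - 2*c) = (c - 2)^2*(c + 3)*(c)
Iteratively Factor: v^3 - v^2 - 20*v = (v - 5)*(v^2 + 4*v) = v*(v - 5)*(v + 4)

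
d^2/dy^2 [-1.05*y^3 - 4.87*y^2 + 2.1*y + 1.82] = -6.3*y - 9.74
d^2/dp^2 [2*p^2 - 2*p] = 4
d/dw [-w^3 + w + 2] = 1 - 3*w^2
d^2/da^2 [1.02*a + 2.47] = 0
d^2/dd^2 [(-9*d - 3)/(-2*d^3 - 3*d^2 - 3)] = 18*(12*d^2*(d + 1)^2*(3*d + 1) - (6*d^2 + 6*d + (2*d + 1)*(3*d + 1))*(2*d^3 + 3*d^2 + 3))/(2*d^3 + 3*d^2 + 3)^3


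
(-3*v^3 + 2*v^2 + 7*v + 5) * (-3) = 9*v^3 - 6*v^2 - 21*v - 15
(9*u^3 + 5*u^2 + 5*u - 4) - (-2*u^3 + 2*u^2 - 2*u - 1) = 11*u^3 + 3*u^2 + 7*u - 3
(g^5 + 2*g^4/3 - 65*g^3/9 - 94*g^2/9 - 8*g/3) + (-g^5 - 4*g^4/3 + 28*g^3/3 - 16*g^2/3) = -2*g^4/3 + 19*g^3/9 - 142*g^2/9 - 8*g/3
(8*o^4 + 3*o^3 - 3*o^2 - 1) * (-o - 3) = -8*o^5 - 27*o^4 - 6*o^3 + 9*o^2 + o + 3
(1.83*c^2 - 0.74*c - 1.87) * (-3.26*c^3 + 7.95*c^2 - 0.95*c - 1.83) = -5.9658*c^5 + 16.9609*c^4 - 1.5253*c^3 - 17.5124*c^2 + 3.1307*c + 3.4221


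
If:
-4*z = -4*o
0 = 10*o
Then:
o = 0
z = 0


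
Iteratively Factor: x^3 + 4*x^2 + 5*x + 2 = (x + 1)*(x^2 + 3*x + 2) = (x + 1)^2*(x + 2)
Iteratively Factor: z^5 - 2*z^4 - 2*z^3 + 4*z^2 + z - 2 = (z + 1)*(z^4 - 3*z^3 + z^2 + 3*z - 2) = (z - 1)*(z + 1)*(z^3 - 2*z^2 - z + 2) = (z - 2)*(z - 1)*(z + 1)*(z^2 - 1) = (z - 2)*(z - 1)^2*(z + 1)*(z + 1)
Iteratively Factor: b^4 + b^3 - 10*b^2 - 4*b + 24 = (b + 3)*(b^3 - 2*b^2 - 4*b + 8) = (b + 2)*(b + 3)*(b^2 - 4*b + 4) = (b - 2)*(b + 2)*(b + 3)*(b - 2)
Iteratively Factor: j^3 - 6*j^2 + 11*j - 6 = (j - 1)*(j^2 - 5*j + 6) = (j - 2)*(j - 1)*(j - 3)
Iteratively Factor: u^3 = (u)*(u^2) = u^2*(u)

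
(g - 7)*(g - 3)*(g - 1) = g^3 - 11*g^2 + 31*g - 21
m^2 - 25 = (m - 5)*(m + 5)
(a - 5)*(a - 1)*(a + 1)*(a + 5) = a^4 - 26*a^2 + 25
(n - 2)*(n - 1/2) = n^2 - 5*n/2 + 1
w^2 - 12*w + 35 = (w - 7)*(w - 5)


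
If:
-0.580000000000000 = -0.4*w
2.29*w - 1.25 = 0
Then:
No Solution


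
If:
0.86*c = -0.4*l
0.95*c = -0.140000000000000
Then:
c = -0.15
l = 0.32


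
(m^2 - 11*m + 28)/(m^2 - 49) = (m - 4)/(m + 7)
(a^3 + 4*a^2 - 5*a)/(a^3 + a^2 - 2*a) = (a + 5)/(a + 2)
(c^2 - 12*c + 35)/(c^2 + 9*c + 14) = (c^2 - 12*c + 35)/(c^2 + 9*c + 14)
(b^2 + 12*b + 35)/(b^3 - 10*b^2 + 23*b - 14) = (b^2 + 12*b + 35)/(b^3 - 10*b^2 + 23*b - 14)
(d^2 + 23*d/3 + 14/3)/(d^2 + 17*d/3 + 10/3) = (d + 7)/(d + 5)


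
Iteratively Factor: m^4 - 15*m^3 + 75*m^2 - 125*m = (m - 5)*(m^3 - 10*m^2 + 25*m) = (m - 5)^2*(m^2 - 5*m) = (m - 5)^3*(m)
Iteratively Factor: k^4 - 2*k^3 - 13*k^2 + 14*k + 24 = (k + 3)*(k^3 - 5*k^2 + 2*k + 8) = (k - 2)*(k + 3)*(k^2 - 3*k - 4) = (k - 2)*(k + 1)*(k + 3)*(k - 4)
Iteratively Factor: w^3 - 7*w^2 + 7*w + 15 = (w - 5)*(w^2 - 2*w - 3) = (w - 5)*(w + 1)*(w - 3)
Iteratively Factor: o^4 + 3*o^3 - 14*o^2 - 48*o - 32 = (o + 2)*(o^3 + o^2 - 16*o - 16) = (o + 1)*(o + 2)*(o^2 - 16) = (o - 4)*(o + 1)*(o + 2)*(o + 4)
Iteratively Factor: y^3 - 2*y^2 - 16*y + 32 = (y - 4)*(y^2 + 2*y - 8) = (y - 4)*(y - 2)*(y + 4)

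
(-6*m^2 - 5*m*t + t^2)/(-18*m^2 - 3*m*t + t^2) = (m + t)/(3*m + t)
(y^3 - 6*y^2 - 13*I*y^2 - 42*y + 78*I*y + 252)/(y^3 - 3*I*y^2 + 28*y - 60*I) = (y^2 - y*(6 + 7*I) + 42*I)/(y^2 + 3*I*y + 10)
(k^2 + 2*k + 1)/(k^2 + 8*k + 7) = (k + 1)/(k + 7)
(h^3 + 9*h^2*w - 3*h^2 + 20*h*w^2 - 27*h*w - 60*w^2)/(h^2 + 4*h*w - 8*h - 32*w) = (h^2 + 5*h*w - 3*h - 15*w)/(h - 8)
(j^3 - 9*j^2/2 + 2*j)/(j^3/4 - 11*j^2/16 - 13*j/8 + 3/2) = 8*j*(2*j - 1)/(4*j^2 + 5*j - 6)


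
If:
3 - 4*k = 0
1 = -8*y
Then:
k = 3/4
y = -1/8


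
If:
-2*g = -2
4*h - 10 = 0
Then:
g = 1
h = 5/2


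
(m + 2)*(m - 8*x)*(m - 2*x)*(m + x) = m^4 - 9*m^3*x + 2*m^3 + 6*m^2*x^2 - 18*m^2*x + 16*m*x^3 + 12*m*x^2 + 32*x^3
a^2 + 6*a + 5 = (a + 1)*(a + 5)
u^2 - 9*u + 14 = (u - 7)*(u - 2)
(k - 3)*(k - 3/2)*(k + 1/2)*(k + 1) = k^4 - 3*k^3 - 7*k^2/4 + 9*k/2 + 9/4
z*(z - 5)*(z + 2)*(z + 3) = z^4 - 19*z^2 - 30*z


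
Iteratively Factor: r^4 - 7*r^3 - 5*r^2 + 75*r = (r)*(r^3 - 7*r^2 - 5*r + 75) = r*(r - 5)*(r^2 - 2*r - 15) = r*(r - 5)*(r + 3)*(r - 5)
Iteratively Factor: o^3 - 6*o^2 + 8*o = (o - 2)*(o^2 - 4*o) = o*(o - 2)*(o - 4)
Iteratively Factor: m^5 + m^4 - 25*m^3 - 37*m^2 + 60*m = (m - 5)*(m^4 + 6*m^3 + 5*m^2 - 12*m) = (m - 5)*(m - 1)*(m^3 + 7*m^2 + 12*m) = (m - 5)*(m - 1)*(m + 3)*(m^2 + 4*m) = (m - 5)*(m - 1)*(m + 3)*(m + 4)*(m)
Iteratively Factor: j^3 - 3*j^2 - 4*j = (j)*(j^2 - 3*j - 4) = j*(j - 4)*(j + 1)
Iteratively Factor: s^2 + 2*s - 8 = (s + 4)*(s - 2)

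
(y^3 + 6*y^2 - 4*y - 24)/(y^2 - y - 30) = (-y^3 - 6*y^2 + 4*y + 24)/(-y^2 + y + 30)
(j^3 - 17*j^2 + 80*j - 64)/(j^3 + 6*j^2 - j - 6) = (j^2 - 16*j + 64)/(j^2 + 7*j + 6)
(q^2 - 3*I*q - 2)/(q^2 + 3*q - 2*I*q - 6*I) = (q - I)/(q + 3)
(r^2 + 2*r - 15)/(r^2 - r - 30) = (r - 3)/(r - 6)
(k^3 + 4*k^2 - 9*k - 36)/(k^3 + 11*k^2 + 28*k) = (k^2 - 9)/(k*(k + 7))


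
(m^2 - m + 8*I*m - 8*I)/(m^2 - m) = (m + 8*I)/m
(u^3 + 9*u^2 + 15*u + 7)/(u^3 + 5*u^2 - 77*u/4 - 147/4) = 4*(u^2 + 2*u + 1)/(4*u^2 - 8*u - 21)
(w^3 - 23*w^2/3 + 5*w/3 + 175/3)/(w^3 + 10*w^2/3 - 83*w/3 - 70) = (w - 5)/(w + 6)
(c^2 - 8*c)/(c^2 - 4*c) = (c - 8)/(c - 4)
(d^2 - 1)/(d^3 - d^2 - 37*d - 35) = (d - 1)/(d^2 - 2*d - 35)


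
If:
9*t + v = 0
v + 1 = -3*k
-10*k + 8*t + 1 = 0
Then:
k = 17/66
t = 13/66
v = -39/22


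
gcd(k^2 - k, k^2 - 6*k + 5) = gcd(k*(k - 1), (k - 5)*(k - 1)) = k - 1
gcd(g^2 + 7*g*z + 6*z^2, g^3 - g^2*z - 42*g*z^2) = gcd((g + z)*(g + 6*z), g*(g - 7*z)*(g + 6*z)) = g + 6*z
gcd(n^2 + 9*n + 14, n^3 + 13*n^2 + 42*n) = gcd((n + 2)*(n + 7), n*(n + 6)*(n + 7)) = n + 7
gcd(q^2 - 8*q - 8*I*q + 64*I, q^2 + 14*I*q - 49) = 1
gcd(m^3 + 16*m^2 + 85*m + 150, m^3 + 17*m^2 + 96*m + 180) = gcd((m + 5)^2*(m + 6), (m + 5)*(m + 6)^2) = m^2 + 11*m + 30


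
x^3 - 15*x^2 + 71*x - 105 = (x - 7)*(x - 5)*(x - 3)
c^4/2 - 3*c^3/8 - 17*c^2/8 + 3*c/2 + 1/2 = (c/2 + 1)*(c - 2)*(c - 1)*(c + 1/4)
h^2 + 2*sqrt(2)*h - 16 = (h - 2*sqrt(2))*(h + 4*sqrt(2))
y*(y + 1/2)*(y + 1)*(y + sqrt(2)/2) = y^4 + sqrt(2)*y^3/2 + 3*y^3/2 + y^2/2 + 3*sqrt(2)*y^2/4 + sqrt(2)*y/4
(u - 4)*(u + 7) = u^2 + 3*u - 28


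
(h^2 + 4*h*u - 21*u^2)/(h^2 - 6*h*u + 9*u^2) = (-h - 7*u)/(-h + 3*u)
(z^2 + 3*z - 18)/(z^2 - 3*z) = (z + 6)/z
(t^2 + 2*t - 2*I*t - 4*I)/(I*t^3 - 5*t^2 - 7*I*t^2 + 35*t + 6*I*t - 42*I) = (-I*t^2 + 2*t*(-1 - I) - 4)/(t^3 + t^2*(-7 + 5*I) + t*(6 - 35*I) - 42)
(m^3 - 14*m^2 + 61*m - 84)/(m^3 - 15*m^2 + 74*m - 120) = (m^2 - 10*m + 21)/(m^2 - 11*m + 30)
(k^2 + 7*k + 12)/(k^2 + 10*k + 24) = (k + 3)/(k + 6)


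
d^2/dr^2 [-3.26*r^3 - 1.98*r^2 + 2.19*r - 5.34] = -19.56*r - 3.96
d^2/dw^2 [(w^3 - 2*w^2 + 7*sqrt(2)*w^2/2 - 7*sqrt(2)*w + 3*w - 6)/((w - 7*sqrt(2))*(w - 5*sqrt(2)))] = 2*(-31*sqrt(2)*w^3 + 305*w^3 - 3255*sqrt(2)*w^2 + 402*w^2 + 1686*sqrt(2)*w + 14070*w - 22868 + 19670*sqrt(2))/(w^6 - 36*sqrt(2)*w^5 + 1074*w^4 - 8496*sqrt(2)*w^3 + 75180*w^2 - 176400*sqrt(2)*w + 343000)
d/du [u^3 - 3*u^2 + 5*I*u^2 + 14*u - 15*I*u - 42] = 3*u^2 + u*(-6 + 10*I) + 14 - 15*I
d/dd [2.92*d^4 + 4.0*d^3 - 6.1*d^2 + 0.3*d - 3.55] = 11.68*d^3 + 12.0*d^2 - 12.2*d + 0.3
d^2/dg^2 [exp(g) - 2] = exp(g)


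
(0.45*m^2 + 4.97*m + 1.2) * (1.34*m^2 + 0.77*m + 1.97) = 0.603*m^4 + 7.0063*m^3 + 6.3214*m^2 + 10.7149*m + 2.364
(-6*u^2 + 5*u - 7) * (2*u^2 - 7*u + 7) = -12*u^4 + 52*u^3 - 91*u^2 + 84*u - 49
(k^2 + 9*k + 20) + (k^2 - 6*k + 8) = 2*k^2 + 3*k + 28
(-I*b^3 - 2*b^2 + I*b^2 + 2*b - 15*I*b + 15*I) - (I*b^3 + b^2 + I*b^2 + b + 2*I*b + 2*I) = -2*I*b^3 - 3*b^2 + b - 17*I*b + 13*I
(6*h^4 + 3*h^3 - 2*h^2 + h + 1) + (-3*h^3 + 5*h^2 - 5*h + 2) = 6*h^4 + 3*h^2 - 4*h + 3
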